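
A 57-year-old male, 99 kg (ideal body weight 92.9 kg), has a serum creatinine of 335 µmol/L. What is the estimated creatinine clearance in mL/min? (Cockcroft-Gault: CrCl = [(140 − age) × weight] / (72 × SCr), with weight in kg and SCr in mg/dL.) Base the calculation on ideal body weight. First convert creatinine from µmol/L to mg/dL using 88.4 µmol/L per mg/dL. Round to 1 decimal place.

28.3 mL/min

SCr = 335 / 88.4 = 3.79 mg/dL
CrCl = (140 − 57) × 92.9 / (72 × 3.79) = 7710.7 / 272.88 ≈ 28.3 mL/min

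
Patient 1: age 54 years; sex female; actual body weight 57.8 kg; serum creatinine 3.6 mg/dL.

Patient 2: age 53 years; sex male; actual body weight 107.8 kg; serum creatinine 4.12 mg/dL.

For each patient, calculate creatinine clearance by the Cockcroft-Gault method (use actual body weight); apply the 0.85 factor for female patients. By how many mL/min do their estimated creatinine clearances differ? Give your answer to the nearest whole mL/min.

15 mL/min

Patient 1: CrCl = (140 − 54) × 57.8 / (72 × 3.6) × 0.85 = 4970.8 / 259.20 × 0.85 ≈ 16.3 mL/min
Patient 2: CrCl = (140 − 53) × 107.8 / (72 × 4.12) = 9378.6 / 296.64 ≈ 31.6 mL/min
|16.3 − 31.6| = 15.3 mL/min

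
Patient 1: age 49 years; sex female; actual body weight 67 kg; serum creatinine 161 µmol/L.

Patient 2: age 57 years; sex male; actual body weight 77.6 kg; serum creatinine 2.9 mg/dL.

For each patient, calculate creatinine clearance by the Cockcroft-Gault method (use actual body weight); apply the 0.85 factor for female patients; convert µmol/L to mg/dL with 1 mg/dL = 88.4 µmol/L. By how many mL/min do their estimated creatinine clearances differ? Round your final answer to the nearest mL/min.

Patient 1: SCr = 161 / 88.4 = 1.821 mg/dL
Patient 1: CrCl = (140 − 49) × 67 / (72 × 1.821) × 0.85 = 6097.0 / 131.11 × 0.85 ≈ 39.5 mL/min
Patient 2: CrCl = (140 − 57) × 77.6 / (72 × 2.9) = 6440.8 / 208.80 ≈ 30.8 mL/min
|39.5 − 30.8| = 8.7 mL/min

9 mL/min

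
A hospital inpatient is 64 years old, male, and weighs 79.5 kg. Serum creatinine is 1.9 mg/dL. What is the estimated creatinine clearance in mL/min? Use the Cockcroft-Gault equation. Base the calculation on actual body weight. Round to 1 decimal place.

CrCl = (140 − 64) × 79.5 / (72 × 1.9) = 6042.0 / 136.80 ≈ 44.2 mL/min

44.2 mL/min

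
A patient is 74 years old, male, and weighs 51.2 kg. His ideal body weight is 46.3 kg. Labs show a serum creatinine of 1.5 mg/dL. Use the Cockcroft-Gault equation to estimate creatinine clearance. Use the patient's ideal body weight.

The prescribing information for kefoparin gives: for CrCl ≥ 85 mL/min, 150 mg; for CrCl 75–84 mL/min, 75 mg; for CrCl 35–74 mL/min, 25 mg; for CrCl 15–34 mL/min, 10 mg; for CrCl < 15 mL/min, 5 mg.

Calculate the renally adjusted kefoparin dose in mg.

CrCl = (140 − 74) × 46.3 / (72 × 1.5) = 3055.8 / 108.00 ≈ 28.3 mL/min
CrCl ≈ 28 mL/min → bracket 15–34 mL/min.
Dose for this bracket: 10 mg.

10 mg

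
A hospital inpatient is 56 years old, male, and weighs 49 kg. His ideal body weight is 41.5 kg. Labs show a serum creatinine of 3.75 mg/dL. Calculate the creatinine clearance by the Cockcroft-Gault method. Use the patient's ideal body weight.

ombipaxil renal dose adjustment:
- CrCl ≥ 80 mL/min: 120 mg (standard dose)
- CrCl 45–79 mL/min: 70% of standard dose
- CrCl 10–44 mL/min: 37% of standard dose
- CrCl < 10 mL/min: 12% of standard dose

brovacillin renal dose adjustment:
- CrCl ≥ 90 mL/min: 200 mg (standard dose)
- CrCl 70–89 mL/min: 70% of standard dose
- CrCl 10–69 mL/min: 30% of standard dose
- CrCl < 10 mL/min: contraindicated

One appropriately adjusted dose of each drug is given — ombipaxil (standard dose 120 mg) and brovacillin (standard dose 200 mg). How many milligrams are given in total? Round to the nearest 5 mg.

105 mg

CrCl = (140 − 56) × 41.5 / (72 × 3.75) = 3486.0 / 270.00 ≈ 12.9 mL/min
CrCl ≈ 13 mL/min.
ombipaxil: 10–44 mL/min → 37% of 120 mg = 44.4 mg.
brovacillin: 10–69 mL/min → 30% of 200 mg = 60 mg.
Total = 44.4 + 60 = 104.4 mg.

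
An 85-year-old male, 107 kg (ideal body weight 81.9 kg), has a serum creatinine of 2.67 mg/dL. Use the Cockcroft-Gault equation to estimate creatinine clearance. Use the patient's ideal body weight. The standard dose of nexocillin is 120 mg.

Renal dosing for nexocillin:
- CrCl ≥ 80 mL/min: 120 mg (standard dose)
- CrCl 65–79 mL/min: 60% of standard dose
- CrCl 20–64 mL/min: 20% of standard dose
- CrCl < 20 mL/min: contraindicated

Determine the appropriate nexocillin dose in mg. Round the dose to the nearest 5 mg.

25 mg

CrCl = (140 − 85) × 81.9 / (72 × 2.67) = 4504.5 / 192.24 ≈ 23.4 mL/min
CrCl ≈ 23 mL/min → bracket 20–64 mL/min.
20% of 120 mg = 24 mg → 25 mg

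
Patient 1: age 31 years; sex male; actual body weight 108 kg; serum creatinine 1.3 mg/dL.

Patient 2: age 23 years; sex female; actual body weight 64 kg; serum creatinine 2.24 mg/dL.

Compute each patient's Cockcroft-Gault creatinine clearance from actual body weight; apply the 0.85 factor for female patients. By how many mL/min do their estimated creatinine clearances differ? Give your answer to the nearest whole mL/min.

Patient 1: CrCl = (140 − 31) × 108 / (72 × 1.3) = 11772.0 / 93.60 ≈ 125.8 mL/min
Patient 2: CrCl = (140 − 23) × 64 / (72 × 2.24) × 0.85 = 7488.0 / 161.28 × 0.85 ≈ 39.5 mL/min
|125.8 − 39.5| = 86.3 mL/min

86 mL/min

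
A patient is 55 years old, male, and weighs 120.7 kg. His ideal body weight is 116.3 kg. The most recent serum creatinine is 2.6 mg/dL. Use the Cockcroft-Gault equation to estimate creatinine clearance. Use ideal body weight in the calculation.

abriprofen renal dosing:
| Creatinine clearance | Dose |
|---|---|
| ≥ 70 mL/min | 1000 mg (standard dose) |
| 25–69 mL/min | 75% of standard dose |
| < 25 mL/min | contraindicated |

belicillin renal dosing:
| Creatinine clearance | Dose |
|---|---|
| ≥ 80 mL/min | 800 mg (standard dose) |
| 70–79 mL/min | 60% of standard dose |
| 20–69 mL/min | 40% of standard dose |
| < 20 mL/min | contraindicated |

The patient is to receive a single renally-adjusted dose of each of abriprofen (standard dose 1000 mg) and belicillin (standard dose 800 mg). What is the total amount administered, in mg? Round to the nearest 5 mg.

CrCl = (140 − 55) × 116.3 / (72 × 2.6) = 9885.5 / 187.20 ≈ 52.8 mL/min
CrCl ≈ 53 mL/min.
abriprofen: 25–69 mL/min → 75% of 1000 mg = 750 mg.
belicillin: 20–69 mL/min → 40% of 800 mg = 320 mg.
Total = 750 + 320 = 1070 mg.

1070 mg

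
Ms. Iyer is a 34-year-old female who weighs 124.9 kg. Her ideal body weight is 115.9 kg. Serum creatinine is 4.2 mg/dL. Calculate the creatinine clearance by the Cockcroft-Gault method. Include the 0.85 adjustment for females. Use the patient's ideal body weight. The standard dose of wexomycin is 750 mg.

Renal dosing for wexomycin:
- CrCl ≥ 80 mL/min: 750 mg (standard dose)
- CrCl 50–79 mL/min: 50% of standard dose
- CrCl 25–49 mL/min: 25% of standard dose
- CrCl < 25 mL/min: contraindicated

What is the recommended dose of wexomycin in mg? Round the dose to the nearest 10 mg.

CrCl = (140 − 34) × 115.9 / (72 × 4.2) × 0.85 = 12285.4 / 302.40 × 0.85 ≈ 34.5 mL/min
CrCl ≈ 35 mL/min → bracket 25–49 mL/min.
25% of 750 mg = 187.5 mg → 190 mg

190 mg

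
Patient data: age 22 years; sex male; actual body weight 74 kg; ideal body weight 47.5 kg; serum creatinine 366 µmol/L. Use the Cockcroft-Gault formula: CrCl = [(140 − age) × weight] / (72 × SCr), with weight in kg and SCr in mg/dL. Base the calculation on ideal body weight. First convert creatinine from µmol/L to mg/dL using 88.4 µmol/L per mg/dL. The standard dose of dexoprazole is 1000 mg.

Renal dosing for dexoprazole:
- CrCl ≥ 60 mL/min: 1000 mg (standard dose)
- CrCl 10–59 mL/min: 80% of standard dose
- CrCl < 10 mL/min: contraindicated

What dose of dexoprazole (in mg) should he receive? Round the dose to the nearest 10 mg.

800 mg

SCr = 366 / 88.4 = 4.14 mg/dL
CrCl = (140 − 22) × 47.5 / (72 × 4.14) = 5605.0 / 298.08 ≈ 18.8 mL/min
CrCl ≈ 19 mL/min → bracket 10–59 mL/min.
80% of 1000 mg = 800 mg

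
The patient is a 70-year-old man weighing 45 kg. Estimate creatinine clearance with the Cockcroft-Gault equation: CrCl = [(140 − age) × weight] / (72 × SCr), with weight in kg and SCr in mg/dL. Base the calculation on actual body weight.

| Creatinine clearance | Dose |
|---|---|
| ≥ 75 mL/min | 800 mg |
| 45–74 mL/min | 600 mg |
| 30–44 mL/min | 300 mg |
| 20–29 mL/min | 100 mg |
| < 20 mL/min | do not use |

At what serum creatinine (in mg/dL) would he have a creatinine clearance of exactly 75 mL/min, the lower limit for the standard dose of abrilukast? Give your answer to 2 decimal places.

Standard dose requires CrCl ≥ 75 mL/min.
Set (140 − 70) × 45 / (72 × SCr) = 75
SCr = (140 − 70) × 45 / (72 × 75) = 0.583 mg/dL

0.58 mg/dL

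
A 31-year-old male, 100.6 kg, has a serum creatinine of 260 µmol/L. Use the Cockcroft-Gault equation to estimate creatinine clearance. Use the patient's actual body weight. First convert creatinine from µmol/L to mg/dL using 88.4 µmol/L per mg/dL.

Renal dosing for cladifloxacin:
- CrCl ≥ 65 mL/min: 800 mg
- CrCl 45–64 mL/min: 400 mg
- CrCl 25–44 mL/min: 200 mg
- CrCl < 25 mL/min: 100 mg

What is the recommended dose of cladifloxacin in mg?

SCr = 260 / 88.4 = 2.941 mg/dL
CrCl = (140 − 31) × 100.6 / (72 × 2.941) = 10965.4 / 211.75 ≈ 51.8 mL/min
CrCl ≈ 52 mL/min → bracket 45–64 mL/min.
Dose for this bracket: 400 mg.

400 mg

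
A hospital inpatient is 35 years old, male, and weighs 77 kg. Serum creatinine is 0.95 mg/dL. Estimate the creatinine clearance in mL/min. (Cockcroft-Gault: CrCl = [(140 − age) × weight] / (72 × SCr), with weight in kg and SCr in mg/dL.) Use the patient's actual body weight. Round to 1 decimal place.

CrCl = (140 − 35) × 77 / (72 × 0.95) = 8085.0 / 68.40 ≈ 118.2 mL/min

118.2 mL/min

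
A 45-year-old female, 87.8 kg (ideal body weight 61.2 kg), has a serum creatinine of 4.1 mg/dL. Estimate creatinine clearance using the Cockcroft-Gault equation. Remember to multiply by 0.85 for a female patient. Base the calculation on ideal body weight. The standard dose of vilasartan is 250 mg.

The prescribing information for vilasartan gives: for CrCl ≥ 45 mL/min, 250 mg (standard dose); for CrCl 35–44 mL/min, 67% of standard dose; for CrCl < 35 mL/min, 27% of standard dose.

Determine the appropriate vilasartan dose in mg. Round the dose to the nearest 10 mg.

70 mg

CrCl = (140 − 45) × 61.2 / (72 × 4.1) × 0.85 = 5814.0 / 295.20 × 0.85 ≈ 16.7 mL/min
CrCl ≈ 17 mL/min → bracket < 35 mL/min.
27% of 250 mg = 67.5 mg → 70 mg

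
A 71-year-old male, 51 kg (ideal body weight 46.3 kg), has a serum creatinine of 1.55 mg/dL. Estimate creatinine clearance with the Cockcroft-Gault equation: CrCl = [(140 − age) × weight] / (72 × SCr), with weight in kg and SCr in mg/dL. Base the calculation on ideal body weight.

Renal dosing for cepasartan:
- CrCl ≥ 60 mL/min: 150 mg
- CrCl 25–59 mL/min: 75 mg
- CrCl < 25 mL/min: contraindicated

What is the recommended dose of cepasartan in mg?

75 mg

CrCl = (140 − 71) × 46.3 / (72 × 1.55) = 3194.7 / 111.60 ≈ 28.6 mL/min
CrCl ≈ 29 mL/min → bracket 25–59 mL/min.
Dose for this bracket: 75 mg.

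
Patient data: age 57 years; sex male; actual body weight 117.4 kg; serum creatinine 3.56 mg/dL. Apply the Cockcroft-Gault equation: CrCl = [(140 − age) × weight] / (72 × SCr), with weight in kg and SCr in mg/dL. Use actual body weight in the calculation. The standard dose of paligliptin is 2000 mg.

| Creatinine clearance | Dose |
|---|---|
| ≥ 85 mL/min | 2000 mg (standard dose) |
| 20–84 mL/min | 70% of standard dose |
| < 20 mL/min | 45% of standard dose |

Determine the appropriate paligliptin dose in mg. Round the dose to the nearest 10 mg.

CrCl = (140 − 57) × 117.4 / (72 × 3.56) = 9744.2 / 256.32 ≈ 38.0 mL/min
CrCl ≈ 38 mL/min → bracket 20–84 mL/min.
70% of 2000 mg = 1400 mg

1400 mg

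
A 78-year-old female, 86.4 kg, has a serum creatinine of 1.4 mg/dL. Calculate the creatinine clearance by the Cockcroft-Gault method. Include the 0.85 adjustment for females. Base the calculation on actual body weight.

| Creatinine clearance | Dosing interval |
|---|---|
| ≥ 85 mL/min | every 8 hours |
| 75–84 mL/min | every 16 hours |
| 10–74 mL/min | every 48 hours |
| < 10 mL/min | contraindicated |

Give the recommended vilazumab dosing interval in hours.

CrCl = (140 − 78) × 86.4 / (72 × 1.4) × 0.85 = 5356.8 / 100.80 × 0.85 ≈ 45.2 mL/min
CrCl ≈ 45 mL/min → bracket 10–74 mL/min → every 48 hours.

every 48 hours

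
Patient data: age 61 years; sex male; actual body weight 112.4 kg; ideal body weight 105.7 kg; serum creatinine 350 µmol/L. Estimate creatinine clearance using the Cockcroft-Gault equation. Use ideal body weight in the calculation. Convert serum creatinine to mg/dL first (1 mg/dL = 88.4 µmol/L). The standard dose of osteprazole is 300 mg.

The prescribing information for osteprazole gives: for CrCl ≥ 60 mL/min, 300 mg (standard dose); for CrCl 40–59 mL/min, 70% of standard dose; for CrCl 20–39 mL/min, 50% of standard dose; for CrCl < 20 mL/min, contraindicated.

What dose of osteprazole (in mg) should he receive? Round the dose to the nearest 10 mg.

150 mg

SCr = 350 / 88.4 = 3.959 mg/dL
CrCl = (140 − 61) × 105.7 / (72 × 3.959) = 8350.3 / 285.05 ≈ 29.3 mL/min
CrCl ≈ 29 mL/min → bracket 20–39 mL/min.
50% of 300 mg = 150 mg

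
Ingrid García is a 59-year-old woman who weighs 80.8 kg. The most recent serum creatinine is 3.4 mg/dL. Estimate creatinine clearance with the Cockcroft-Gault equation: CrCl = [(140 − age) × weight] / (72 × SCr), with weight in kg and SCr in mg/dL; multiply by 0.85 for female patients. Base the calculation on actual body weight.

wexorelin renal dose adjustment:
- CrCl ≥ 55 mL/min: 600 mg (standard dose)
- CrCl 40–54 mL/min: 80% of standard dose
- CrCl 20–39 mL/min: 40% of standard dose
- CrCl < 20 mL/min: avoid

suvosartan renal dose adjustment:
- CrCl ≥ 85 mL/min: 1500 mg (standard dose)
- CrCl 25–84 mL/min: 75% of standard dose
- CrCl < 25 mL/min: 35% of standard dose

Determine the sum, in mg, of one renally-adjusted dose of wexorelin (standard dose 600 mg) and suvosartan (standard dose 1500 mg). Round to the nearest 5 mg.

CrCl = (140 − 59) × 80.8 / (72 × 3.4) × 0.85 = 6544.8 / 244.80 × 0.85 ≈ 22.7 mL/min
CrCl ≈ 23 mL/min.
wexorelin: 20–39 mL/min → 40% of 600 mg = 240 mg.
suvosartan: < 25 mL/min → 35% of 1500 mg = 525 mg.
Total = 240 + 525 = 765 mg.

765 mg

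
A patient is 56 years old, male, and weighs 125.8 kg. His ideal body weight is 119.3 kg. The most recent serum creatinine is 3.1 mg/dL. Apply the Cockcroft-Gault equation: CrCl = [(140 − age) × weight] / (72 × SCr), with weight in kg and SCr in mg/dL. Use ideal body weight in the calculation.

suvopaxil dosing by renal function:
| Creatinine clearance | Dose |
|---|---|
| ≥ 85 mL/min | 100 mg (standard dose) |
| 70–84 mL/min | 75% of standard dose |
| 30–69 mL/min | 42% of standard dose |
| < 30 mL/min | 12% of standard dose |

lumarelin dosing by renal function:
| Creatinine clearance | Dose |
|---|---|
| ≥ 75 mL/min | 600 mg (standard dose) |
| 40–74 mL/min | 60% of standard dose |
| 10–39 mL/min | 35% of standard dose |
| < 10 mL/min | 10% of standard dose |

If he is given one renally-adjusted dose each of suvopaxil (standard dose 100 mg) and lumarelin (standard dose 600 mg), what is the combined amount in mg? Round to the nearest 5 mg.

400 mg

CrCl = (140 − 56) × 119.3 / (72 × 3.1) = 10021.2 / 223.20 ≈ 44.9 mL/min
CrCl ≈ 45 mL/min.
suvopaxil: 30–69 mL/min → 42% of 100 mg = 42 mg.
lumarelin: 40–74 mL/min → 60% of 600 mg = 360 mg.
Total = 42 + 360 = 402 mg.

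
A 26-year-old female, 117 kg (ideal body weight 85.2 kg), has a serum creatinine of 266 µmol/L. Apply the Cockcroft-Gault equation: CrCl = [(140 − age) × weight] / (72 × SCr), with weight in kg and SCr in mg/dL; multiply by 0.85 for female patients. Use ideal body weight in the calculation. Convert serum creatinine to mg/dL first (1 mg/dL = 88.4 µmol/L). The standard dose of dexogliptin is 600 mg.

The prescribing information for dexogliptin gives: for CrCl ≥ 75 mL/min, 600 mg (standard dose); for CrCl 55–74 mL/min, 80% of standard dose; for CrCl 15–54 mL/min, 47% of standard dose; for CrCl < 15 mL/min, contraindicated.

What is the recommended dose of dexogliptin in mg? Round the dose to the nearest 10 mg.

280 mg

SCr = 266 / 88.4 = 3.009 mg/dL
CrCl = (140 − 26) × 85.2 / (72 × 3.009) × 0.85 = 9712.8 / 216.65 × 0.85 ≈ 38.1 mL/min
CrCl ≈ 38 mL/min → bracket 15–54 mL/min.
47% of 600 mg = 282 mg → 280 mg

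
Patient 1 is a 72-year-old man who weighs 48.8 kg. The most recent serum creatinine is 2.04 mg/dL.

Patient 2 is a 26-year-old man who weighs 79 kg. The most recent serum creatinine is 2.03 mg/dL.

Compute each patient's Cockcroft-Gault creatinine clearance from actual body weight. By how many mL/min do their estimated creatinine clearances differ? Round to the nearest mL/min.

Patient 1: CrCl = (140 − 72) × 48.8 / (72 × 2.04) = 3318.4 / 146.88 ≈ 22.6 mL/min
Patient 2: CrCl = (140 − 26) × 79 / (72 × 2.03) = 9006.0 / 146.16 ≈ 61.6 mL/min
|22.6 − 61.6| = 39.0 mL/min

39 mL/min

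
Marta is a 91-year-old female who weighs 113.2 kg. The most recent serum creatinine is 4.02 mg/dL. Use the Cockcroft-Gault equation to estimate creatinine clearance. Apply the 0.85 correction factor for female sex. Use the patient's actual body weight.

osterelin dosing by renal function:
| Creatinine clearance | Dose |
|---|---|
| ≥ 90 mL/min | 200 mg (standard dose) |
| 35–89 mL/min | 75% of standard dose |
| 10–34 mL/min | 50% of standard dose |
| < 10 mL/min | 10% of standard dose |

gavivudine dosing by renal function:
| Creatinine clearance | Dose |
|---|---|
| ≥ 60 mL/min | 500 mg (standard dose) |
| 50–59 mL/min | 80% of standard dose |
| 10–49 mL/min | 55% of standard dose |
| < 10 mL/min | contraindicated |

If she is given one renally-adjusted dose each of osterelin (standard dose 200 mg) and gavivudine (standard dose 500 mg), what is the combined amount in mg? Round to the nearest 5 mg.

375 mg

CrCl = (140 − 91) × 113.2 / (72 × 4.02) × 0.85 = 5546.8 / 289.44 × 0.85 ≈ 16.3 mL/min
CrCl ≈ 16 mL/min.
osterelin: 10–34 mL/min → 50% of 200 mg = 100 mg.
gavivudine: 10–49 mL/min → 55% of 500 mg = 275 mg.
Total = 100 + 275 = 375 mg.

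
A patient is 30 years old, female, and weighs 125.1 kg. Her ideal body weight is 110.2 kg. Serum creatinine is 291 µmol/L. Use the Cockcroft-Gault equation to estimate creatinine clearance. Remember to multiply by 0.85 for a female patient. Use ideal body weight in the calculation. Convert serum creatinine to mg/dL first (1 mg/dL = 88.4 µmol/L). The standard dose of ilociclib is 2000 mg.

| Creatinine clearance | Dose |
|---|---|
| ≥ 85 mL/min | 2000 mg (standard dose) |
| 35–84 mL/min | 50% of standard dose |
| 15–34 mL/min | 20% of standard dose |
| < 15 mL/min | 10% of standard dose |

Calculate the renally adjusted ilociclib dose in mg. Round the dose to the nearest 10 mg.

1000 mg

SCr = 291 / 88.4 = 3.292 mg/dL
CrCl = (140 − 30) × 110.2 / (72 × 3.292) × 0.85 = 12122.0 / 237.02 × 0.85 ≈ 43.5 mL/min
CrCl ≈ 43 mL/min → bracket 35–84 mL/min.
50% of 2000 mg = 1000 mg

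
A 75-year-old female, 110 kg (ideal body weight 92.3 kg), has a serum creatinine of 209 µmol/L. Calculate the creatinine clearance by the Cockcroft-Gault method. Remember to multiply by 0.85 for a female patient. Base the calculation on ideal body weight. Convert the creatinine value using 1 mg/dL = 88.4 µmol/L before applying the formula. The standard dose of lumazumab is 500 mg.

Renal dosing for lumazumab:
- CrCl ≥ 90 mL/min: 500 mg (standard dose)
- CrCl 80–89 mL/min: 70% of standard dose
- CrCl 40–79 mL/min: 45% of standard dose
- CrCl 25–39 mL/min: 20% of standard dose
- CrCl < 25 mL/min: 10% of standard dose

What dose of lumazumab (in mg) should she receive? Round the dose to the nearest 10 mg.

100 mg

SCr = 209 / 88.4 = 2.364 mg/dL
CrCl = (140 − 75) × 92.3 / (72 × 2.364) × 0.85 = 5999.5 / 170.21 × 0.85 ≈ 30.0 mL/min
CrCl ≈ 30 mL/min → bracket 25–39 mL/min.
20% of 500 mg = 100 mg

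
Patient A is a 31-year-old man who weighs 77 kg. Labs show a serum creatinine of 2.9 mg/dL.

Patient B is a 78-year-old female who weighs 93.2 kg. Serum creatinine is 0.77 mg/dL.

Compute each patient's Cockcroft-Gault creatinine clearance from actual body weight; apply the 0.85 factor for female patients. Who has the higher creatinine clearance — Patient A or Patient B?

Patient B

Patient A: CrCl = (140 − 31) × 77 / (72 × 2.9) = 8393.0 / 208.80 ≈ 40.2 mL/min
Patient B: CrCl = (140 − 78) × 93.2 / (72 × 0.77) × 0.85 = 5778.4 / 55.44 × 0.85 ≈ 88.6 mL/min
40.2 vs 88.6 mL/min → Patient B is higher.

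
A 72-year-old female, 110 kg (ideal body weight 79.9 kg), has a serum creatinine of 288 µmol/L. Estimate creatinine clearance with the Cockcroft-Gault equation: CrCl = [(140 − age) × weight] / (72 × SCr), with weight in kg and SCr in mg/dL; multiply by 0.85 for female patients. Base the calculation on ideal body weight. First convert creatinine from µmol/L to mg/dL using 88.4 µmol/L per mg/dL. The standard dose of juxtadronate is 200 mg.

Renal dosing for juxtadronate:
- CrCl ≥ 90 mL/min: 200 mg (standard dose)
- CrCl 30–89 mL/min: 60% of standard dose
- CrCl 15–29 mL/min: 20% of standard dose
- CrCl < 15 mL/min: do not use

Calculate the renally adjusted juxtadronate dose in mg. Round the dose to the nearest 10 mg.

40 mg

SCr = 288 / 88.4 = 3.258 mg/dL
CrCl = (140 − 72) × 79.9 / (72 × 3.258) × 0.85 = 5433.2 / 234.58 × 0.85 ≈ 19.7 mL/min
CrCl ≈ 20 mL/min → bracket 15–29 mL/min.
20% of 200 mg = 40 mg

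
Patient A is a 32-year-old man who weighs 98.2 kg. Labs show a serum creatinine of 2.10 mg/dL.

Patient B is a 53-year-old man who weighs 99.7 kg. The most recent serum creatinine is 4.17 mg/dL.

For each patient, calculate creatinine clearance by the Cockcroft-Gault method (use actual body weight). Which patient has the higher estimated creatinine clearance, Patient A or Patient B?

Patient A

Patient A: CrCl = (140 − 32) × 98.2 / (72 × 2.1) = 10605.6 / 151.20 ≈ 70.1 mL/min
Patient B: CrCl = (140 − 53) × 99.7 / (72 × 4.17) = 8673.9 / 300.24 ≈ 28.9 mL/min
70.1 vs 28.9 mL/min → Patient A is higher.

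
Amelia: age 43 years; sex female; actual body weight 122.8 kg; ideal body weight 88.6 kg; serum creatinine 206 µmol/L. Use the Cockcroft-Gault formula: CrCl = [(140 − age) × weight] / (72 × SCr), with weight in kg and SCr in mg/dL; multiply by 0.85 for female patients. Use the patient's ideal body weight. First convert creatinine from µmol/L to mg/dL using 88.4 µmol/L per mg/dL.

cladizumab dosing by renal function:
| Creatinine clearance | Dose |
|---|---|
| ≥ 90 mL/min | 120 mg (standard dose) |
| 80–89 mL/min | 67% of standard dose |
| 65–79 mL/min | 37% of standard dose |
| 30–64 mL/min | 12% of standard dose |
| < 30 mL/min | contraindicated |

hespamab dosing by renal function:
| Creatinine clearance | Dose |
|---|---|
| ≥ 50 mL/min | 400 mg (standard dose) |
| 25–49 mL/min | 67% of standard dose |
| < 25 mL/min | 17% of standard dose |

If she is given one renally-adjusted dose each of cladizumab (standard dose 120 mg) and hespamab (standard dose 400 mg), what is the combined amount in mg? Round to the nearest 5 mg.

SCr = 206 / 88.4 = 2.33 mg/dL
CrCl = (140 − 43) × 88.6 / (72 × 2.33) × 0.85 = 8594.2 / 167.76 × 0.85 ≈ 43.5 mL/min
CrCl ≈ 44 mL/min.
cladizumab: 30–64 mL/min → 12% of 120 mg = 14.4 mg.
hespamab: 25–49 mL/min → 67% of 400 mg = 268 mg.
Total = 14.4 + 268 = 282.4 mg.

280 mg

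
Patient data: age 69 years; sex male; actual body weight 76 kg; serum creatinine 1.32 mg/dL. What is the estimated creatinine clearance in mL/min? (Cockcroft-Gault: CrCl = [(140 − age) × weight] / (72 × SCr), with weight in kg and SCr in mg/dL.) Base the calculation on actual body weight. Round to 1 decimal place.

CrCl = (140 − 69) × 76 / (72 × 1.32) = 5396.0 / 95.04 ≈ 56.8 mL/min

56.8 mL/min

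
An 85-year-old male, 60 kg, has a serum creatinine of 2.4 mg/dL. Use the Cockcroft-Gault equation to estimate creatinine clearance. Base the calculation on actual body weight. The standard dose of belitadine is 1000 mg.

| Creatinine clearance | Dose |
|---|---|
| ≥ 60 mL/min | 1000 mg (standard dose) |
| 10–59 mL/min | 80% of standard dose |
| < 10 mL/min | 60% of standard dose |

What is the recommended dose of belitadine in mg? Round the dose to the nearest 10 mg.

800 mg

CrCl = (140 − 85) × 60 / (72 × 2.4) = 3300.0 / 172.80 ≈ 19.1 mL/min
CrCl ≈ 19 mL/min → bracket 10–59 mL/min.
80% of 1000 mg = 800 mg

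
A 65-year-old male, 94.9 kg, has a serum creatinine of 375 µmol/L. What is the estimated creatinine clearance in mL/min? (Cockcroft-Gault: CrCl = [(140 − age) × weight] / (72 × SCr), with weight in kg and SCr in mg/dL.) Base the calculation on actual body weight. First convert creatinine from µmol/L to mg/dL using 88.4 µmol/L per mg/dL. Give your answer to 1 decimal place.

23.3 mL/min

SCr = 375 / 88.4 = 4.242 mg/dL
CrCl = (140 − 65) × 94.9 / (72 × 4.242) = 7117.5 / 305.42 ≈ 23.3 mL/min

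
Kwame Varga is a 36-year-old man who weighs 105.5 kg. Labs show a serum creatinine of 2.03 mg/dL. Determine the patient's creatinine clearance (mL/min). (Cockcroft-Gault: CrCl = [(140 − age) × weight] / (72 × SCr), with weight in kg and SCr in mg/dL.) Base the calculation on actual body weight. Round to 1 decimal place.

CrCl = (140 − 36) × 105.5 / (72 × 2.03) = 10972.0 / 146.16 ≈ 75.1 mL/min

75.1 mL/min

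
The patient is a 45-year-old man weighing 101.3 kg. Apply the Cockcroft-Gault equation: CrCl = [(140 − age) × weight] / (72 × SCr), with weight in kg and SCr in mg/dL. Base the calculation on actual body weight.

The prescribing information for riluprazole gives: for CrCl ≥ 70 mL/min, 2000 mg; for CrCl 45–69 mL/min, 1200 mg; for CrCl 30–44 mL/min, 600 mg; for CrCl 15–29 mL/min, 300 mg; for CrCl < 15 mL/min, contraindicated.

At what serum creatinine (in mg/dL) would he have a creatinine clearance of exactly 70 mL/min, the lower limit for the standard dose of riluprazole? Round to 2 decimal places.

Standard dose requires CrCl ≥ 70 mL/min.
Set (140 − 45) × 101.3 / (72 × SCr) = 70
SCr = (140 − 45) × 101.3 / (72 × 70) = 1.909 mg/dL

1.91 mg/dL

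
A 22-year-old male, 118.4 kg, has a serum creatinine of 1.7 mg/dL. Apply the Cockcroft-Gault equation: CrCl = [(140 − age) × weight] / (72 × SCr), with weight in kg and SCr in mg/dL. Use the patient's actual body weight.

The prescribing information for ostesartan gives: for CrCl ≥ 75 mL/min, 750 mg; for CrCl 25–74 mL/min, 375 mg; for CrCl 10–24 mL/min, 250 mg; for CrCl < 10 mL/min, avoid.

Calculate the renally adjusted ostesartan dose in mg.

CrCl = (140 − 22) × 118.4 / (72 × 1.7) = 13971.2 / 122.40 ≈ 114.1 mL/min
CrCl ≈ 114 mL/min → bracket ≥ 75 mL/min.
Dose for this bracket: 750 mg.

750 mg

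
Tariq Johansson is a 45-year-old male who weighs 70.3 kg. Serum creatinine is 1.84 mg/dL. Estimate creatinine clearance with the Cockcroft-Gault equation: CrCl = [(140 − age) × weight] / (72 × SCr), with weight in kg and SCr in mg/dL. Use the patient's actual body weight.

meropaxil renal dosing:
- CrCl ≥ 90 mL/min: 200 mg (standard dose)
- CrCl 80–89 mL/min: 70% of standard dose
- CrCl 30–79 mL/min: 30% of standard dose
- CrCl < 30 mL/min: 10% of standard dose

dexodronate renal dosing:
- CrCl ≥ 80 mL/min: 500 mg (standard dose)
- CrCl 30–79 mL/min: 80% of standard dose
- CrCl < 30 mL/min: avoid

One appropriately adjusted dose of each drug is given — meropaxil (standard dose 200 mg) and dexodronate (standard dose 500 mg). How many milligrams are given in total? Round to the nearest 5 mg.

CrCl = (140 − 45) × 70.3 / (72 × 1.84) = 6678.5 / 132.48 ≈ 50.4 mL/min
CrCl ≈ 50 mL/min.
meropaxil: 30–79 mL/min → 30% of 200 mg = 60 mg.
dexodronate: 30–79 mL/min → 80% of 500 mg = 400 mg.
Total = 60 + 400 = 460 mg.

460 mg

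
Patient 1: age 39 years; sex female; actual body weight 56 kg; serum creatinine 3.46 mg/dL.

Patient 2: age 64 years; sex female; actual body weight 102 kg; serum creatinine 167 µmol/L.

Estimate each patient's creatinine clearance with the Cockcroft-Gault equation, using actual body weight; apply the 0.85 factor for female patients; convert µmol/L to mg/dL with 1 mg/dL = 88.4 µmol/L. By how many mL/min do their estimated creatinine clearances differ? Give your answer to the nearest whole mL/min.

Patient 1: CrCl = (140 − 39) × 56 / (72 × 3.46) × 0.85 = 5656.0 / 249.12 × 0.85 ≈ 19.3 mL/min
Patient 2: SCr = 167 / 88.4 = 1.889 mg/dL
Patient 2: CrCl = (140 − 64) × 102 / (72 × 1.889) × 0.85 = 7752.0 / 136.01 × 0.85 ≈ 48.4 mL/min
|19.3 − 48.4| = 29.1 mL/min

29 mL/min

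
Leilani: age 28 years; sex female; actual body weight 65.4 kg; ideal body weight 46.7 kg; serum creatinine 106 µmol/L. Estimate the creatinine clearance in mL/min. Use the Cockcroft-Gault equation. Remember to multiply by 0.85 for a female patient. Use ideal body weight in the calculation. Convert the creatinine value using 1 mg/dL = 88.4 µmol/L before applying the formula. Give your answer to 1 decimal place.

51.5 mL/min

SCr = 106 / 88.4 = 1.199 mg/dL
CrCl = (140 − 28) × 46.7 / (72 × 1.199) × 0.85 = 5230.4 / 86.33 × 0.85 ≈ 51.5 mL/min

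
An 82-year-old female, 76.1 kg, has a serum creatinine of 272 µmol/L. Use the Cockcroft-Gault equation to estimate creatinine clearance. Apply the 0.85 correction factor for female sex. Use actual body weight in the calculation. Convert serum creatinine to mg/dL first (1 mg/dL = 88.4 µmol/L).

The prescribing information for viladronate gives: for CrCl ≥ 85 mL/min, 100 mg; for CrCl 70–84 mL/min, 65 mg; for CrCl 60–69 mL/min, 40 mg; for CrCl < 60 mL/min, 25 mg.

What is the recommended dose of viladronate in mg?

25 mg

SCr = 272 / 88.4 = 3.077 mg/dL
CrCl = (140 − 82) × 76.1 / (72 × 3.077) × 0.85 = 4413.8 / 221.54 × 0.85 ≈ 16.9 mL/min
CrCl ≈ 17 mL/min → bracket < 60 mL/min.
Dose for this bracket: 25 mg.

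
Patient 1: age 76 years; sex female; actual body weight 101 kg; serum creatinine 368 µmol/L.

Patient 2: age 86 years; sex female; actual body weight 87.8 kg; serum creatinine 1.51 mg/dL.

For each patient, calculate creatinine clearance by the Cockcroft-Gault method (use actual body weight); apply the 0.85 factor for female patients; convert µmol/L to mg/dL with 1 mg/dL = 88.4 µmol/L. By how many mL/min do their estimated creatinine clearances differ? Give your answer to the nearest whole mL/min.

Patient 1: SCr = 368 / 88.4 = 4.163 mg/dL
Patient 1: CrCl = (140 − 76) × 101 / (72 × 4.163) × 0.85 = 6464.0 / 299.74 × 0.85 ≈ 18.3 mL/min
Patient 2: CrCl = (140 − 86) × 87.8 / (72 × 1.51) × 0.85 = 4741.2 / 108.72 × 0.85 ≈ 37.1 mL/min
|18.3 − 37.1| = 18.8 mL/min

19 mL/min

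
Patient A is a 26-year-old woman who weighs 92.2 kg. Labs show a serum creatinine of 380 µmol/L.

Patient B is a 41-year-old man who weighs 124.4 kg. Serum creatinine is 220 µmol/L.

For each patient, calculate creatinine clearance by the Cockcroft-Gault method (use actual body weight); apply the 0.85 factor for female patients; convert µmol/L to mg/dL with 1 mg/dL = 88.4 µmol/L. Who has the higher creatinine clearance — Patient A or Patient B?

Patient A: SCr = 380 / 88.4 = 4.299 mg/dL
Patient A: CrCl = (140 − 26) × 92.2 / (72 × 4.299) × 0.85 = 10510.8 / 309.53 × 0.85 ≈ 28.9 mL/min
Patient B: SCr = 220 / 88.4 = 2.489 mg/dL
Patient B: CrCl = (140 − 41) × 124.4 / (72 × 2.489) = 12315.6 / 179.21 ≈ 68.7 mL/min
28.9 vs 68.7 mL/min → Patient B is higher.

Patient B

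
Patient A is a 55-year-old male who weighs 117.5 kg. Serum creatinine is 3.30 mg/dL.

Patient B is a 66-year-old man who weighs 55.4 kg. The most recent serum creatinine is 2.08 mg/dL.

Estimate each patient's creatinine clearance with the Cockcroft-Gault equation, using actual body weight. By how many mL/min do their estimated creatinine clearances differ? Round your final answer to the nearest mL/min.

Patient A: CrCl = (140 − 55) × 117.5 / (72 × 3.3) = 9987.5 / 237.60 ≈ 42.0 mL/min
Patient B: CrCl = (140 − 66) × 55.4 / (72 × 2.08) = 4099.6 / 149.76 ≈ 27.4 mL/min
|42.0 − 27.4| = 14.6 mL/min

15 mL/min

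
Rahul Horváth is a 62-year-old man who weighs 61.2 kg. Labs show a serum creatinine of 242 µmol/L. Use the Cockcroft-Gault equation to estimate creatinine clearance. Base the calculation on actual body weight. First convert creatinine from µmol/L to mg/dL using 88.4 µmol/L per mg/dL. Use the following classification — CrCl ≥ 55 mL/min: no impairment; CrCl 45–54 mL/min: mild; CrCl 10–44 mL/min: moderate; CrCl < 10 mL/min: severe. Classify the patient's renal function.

SCr = 242 / 88.4 = 2.738 mg/dL
CrCl = (140 − 62) × 61.2 / (72 × 2.738) = 4773.6 / 197.14 ≈ 24.2 mL/min
24 mL/min falls in the 'moderate' range.

moderate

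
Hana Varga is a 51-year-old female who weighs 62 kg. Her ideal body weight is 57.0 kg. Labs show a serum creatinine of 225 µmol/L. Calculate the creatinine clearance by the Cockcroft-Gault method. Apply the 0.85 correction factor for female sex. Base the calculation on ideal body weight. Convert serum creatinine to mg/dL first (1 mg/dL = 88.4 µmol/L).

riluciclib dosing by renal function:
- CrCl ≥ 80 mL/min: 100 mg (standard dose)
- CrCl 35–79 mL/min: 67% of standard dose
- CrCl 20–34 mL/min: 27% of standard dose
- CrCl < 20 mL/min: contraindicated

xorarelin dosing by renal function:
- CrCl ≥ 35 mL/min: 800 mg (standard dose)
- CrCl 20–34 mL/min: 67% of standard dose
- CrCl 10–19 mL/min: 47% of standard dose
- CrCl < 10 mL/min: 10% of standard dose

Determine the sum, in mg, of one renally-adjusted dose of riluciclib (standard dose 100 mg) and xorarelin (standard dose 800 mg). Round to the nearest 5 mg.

565 mg

SCr = 225 / 88.4 = 2.545 mg/dL
CrCl = (140 − 51) × 57 / (72 × 2.545) × 0.85 = 5073.0 / 183.24 × 0.85 ≈ 23.5 mL/min
CrCl ≈ 24 mL/min.
riluciclib: 20–34 mL/min → 27% of 100 mg = 27 mg.
xorarelin: 20–34 mL/min → 67% of 800 mg = 536 mg.
Total = 27 + 536 = 563 mg.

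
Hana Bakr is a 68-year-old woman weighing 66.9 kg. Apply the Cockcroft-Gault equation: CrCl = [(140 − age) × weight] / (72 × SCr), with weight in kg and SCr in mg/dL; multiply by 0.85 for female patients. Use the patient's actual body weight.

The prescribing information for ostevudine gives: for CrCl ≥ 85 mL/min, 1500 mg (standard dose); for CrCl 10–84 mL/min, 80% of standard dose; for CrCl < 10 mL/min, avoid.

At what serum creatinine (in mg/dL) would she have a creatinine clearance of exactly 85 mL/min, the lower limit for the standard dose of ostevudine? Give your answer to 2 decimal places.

0.67 mg/dL

Standard dose requires CrCl ≥ 85 mL/min.
Set (140 − 68) × 66.9 × 0.85 / (72 × SCr) = 85
SCr = (140 − 68) × 66.9 × 0.85 / (72 × 85) = 0.669 mg/dL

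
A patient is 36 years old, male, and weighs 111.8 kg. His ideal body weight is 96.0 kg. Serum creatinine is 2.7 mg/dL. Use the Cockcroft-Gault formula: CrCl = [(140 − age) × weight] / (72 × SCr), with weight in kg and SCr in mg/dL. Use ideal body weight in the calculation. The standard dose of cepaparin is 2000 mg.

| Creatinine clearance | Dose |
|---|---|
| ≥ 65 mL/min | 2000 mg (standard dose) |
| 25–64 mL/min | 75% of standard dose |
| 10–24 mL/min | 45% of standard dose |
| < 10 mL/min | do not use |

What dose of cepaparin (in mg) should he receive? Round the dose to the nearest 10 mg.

CrCl = (140 − 36) × 96 / (72 × 2.7) = 9984.0 / 194.40 ≈ 51.4 mL/min
CrCl ≈ 51 mL/min → bracket 25–64 mL/min.
75% of 2000 mg = 1500 mg

1500 mg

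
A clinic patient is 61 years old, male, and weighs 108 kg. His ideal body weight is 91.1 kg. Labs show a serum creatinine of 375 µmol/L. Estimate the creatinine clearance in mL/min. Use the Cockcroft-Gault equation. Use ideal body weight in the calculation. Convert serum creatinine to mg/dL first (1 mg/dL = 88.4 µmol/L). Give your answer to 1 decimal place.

SCr = 375 / 88.4 = 4.242 mg/dL
CrCl = (140 − 61) × 91.1 / (72 × 4.242) = 7196.9 / 305.42 ≈ 23.6 mL/min

23.6 mL/min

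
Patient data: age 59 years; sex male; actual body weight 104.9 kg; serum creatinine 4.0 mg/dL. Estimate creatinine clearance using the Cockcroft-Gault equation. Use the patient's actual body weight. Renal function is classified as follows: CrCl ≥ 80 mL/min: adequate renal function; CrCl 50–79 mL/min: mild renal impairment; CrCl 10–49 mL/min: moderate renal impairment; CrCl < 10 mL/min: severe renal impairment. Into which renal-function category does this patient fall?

moderate renal impairment

CrCl = (140 − 59) × 104.9 / (72 × 4) = 8496.9 / 288.00 ≈ 29.5 mL/min
30 mL/min falls in the 'moderate renal impairment' range.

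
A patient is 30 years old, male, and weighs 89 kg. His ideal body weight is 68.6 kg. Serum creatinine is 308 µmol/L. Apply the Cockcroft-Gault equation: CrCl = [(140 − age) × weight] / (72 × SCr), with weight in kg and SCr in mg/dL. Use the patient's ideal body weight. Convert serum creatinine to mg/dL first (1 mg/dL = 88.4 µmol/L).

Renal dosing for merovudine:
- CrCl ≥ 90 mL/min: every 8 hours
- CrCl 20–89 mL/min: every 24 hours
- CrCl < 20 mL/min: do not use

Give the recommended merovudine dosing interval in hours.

every 24 hours

SCr = 308 / 88.4 = 3.484 mg/dL
CrCl = (140 − 30) × 68.6 / (72 × 3.484) = 7546.0 / 250.85 ≈ 30.1 mL/min
CrCl ≈ 30 mL/min → bracket 20–89 mL/min → every 24 hours.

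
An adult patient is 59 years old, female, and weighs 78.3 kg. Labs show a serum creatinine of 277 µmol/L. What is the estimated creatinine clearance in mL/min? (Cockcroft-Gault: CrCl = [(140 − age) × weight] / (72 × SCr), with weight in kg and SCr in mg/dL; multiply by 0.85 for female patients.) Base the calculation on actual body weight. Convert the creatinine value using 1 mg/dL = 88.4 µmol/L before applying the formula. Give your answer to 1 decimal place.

23.9 mL/min

SCr = 277 / 88.4 = 3.133 mg/dL
CrCl = (140 − 59) × 78.3 / (72 × 3.133) × 0.85 = 6342.3 / 225.58 × 0.85 ≈ 23.9 mL/min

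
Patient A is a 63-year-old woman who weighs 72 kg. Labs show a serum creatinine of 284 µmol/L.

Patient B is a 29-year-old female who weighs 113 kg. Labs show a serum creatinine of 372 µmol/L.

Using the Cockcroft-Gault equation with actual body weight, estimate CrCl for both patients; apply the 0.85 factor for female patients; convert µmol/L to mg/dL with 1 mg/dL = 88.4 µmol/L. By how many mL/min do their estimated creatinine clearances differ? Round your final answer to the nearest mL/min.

15 mL/min

Patient A: SCr = 284 / 88.4 = 3.213 mg/dL
Patient A: CrCl = (140 − 63) × 72 / (72 × 3.213) × 0.85 = 5544.0 / 231.34 × 0.85 ≈ 20.4 mL/min
Patient B: SCr = 372 / 88.4 = 4.208 mg/dL
Patient B: CrCl = (140 − 29) × 113 / (72 × 4.208) × 0.85 = 12543.0 / 302.98 × 0.85 ≈ 35.2 mL/min
|20.4 − 35.2| = 14.8 mL/min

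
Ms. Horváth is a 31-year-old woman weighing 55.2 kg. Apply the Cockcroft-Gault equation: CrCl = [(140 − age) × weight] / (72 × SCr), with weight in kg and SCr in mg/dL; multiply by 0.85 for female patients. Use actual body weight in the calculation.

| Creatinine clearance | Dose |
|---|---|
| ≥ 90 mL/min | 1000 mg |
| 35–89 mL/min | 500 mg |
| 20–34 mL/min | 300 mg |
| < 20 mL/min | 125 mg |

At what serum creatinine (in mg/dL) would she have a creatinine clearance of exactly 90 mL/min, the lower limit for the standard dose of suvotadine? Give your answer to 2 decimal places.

0.79 mg/dL

Standard dose requires CrCl ≥ 90 mL/min.
Set (140 − 31) × 55.2 × 0.85 / (72 × SCr) = 90
SCr = (140 − 31) × 55.2 × 0.85 / (72 × 90) = 0.789 mg/dL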